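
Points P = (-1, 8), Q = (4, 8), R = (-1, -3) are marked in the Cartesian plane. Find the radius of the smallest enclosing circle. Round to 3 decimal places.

Side lengths²: PQ² = 25, PR² = 121, QR² = 146.
Since QR² = 146 ≥ 121 + 25 = 146, the angle opposite QR is not acute, so the smallest enclosing circle has QR as diameter.
Centre = midpoint of QR = (1.5, 2.5), r² = 146/4 = 36.5.
r = √(36.5) ≈ 6.042.

6.042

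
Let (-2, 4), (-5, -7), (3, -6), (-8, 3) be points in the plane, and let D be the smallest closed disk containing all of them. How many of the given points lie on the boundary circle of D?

2

The farthest pair is (3, -6)–(-8, 3) with squared distance 202. The circle on this segment as diameter has centre (-2.5, -1.5) and r² = 202/4 = 50.5.
Check (-2, 4): distance² to centre = 30.5 ≤ 50.5, so it lies inside.
All remaining points lie in this disk, and no smaller disk contains both endpoints, so this is the minimum enclosing circle.
The points at distance exactly r from the centre are (3, -6), (-8, 3) — 2 points.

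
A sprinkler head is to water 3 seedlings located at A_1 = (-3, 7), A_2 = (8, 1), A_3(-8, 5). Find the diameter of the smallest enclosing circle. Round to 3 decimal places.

16.492

Side lengths²: A_1A_2² = 157, A_1A_3² = 29, A_2A_3² = 272.
Since A_2A_3² = 272 ≥ 157 + 29 = 186, the angle opposite A_2A_3 is not acute, so the smallest enclosing circle has A_2A_3 as diameter.
Centre = midpoint of A_2A_3 = (0, 3), r² = 272/4 = 68.
Diameter = 2r = 2√68 ≈ 16.492.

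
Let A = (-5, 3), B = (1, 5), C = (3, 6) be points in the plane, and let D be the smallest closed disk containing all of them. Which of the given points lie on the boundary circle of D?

A, C

Side lengths²: AB² = 40, AC² = 73, BC² = 5.
Since AC² = 73 ≥ 40 + 5 = 45, the angle opposite AC is not acute, so the smallest enclosing circle has AC as diameter.
Centre = midpoint of AC = (-1, 4.5), r² = 73/4 = 18.25.
The points at distance exactly r from the centre are A, C — 2 points.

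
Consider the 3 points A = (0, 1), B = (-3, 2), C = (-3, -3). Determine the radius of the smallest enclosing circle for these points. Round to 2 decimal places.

Side lengths²: AB² = 10, AC² = 25, BC² = 25.
Since BC² = 25 < 25 + 10 = 35, the triangle is acute, so the smallest enclosing circle is the circumcircle.
Circumcentre = (-13/6, -0.5), r² = 125/18.
r = √(125/18) ≈ 2.64.

2.64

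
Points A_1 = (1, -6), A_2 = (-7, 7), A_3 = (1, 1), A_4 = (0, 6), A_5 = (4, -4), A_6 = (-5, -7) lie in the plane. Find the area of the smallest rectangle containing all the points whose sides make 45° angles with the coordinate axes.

In coordinates u = x + y, v = x − y the rectangle is axis-aligned; the map (x,y)→(u,v) scales areas by 2.
u-values: -5, 0, 2, 6, 0, -12; range = 6 − (-12) = 18.
v-values: 7, -14, 0, -6, 8, 2; range = 8 − (-14) = 22.
Area = (18 × 22) / 2 = 198.

198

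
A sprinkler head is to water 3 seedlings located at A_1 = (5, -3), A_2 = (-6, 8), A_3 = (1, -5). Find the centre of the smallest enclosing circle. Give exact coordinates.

Side lengths²: A_1A_2² = 242, A_1A_3² = 20, A_2A_3² = 218.
Since A_1A_2² = 242 ≥ 218 + 20 = 238, the angle opposite A_1A_2 is not acute, so the smallest enclosing circle has A_1A_2 as diameter.
Centre = midpoint of A_1A_2 = (-0.5, 2.5), r² = 242/4 = 60.5.
Centre = (-0.5, 2.5).

(-0.5, 2.5)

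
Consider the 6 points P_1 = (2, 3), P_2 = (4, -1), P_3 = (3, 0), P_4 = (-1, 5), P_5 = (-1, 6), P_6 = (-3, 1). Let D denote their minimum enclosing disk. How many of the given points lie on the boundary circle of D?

3

A smallest enclosing disk is always determined by at most three of the input points on its boundary.
The minimum enclosing circle is determined by three boundary points: P_2, P_5, P_6.
Their circumcentre is (89/78, 175/78) with r² = 56869/3042.
The farthest remaining point P_4 is at distance² 37057/3042 ≤ 56869/3042.
The points at distance exactly r from the centre are P_2, P_5, P_6 — 3 points.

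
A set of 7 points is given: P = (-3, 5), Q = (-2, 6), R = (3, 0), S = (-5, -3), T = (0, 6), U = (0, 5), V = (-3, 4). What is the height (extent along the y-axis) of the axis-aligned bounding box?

max y = 6, min y = -3, so height = 9.

9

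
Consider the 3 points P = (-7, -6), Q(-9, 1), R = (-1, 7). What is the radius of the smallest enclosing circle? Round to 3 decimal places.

Side lengths²: PQ² = 53, PR² = 205, QR² = 100.
Since PR² = 205 ≥ 100 + 53 = 153, the angle opposite PR is not acute, so the smallest enclosing circle has PR as diameter.
Centre = midpoint of PR = (-4, 0.5), r² = 205/4 = 51.25.
r = √(51.25) ≈ 7.159.

7.159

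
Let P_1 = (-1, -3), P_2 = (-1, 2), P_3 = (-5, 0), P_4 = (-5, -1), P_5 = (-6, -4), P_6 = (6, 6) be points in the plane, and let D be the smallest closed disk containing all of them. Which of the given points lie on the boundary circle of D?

By Welzl's lemma the MEC is supported by two points (diametrically opposite) or three points (on a circumcircle).
The farthest pair is P_5–P_6 with squared distance 244. The circle on this segment as diameter has centre (0, 1) and r² = 244/4 = 61.
Check P_1: distance² to centre = 17 ≤ 61, so it lies inside.
All remaining points lie in this disk, and no smaller disk contains both endpoints, so this is the minimum enclosing circle.
The points at distance exactly r from the centre are P_5, P_6 — 2 points.

P_5, P_6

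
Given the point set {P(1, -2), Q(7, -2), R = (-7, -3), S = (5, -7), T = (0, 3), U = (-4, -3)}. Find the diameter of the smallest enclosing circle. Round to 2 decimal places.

A smallest enclosing disk is always determined by at most three of the input points on its boundary.
The farthest pair is Q–R with squared distance 197. The circle on this segment as diameter has centre (0, -2.5) and r² = 197/4 = 49.25.
Check P: distance² to centre = 1.25 ≤ 49.25, so it lies inside.
All remaining points lie in this disk, and no smaller disk contains both endpoints, so this is the minimum enclosing circle.
Diameter = 2r = 2√(49.25) ≈ 14.04.

14.04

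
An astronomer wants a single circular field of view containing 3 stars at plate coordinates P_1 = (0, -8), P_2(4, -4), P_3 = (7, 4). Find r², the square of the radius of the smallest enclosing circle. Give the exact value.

48.25

Side lengths²: P_1P_2² = 32, P_1P_3² = 193, P_2P_3² = 73.
Since P_1P_3² = 193 ≥ 73 + 32 = 105, the angle opposite P_1P_3 is not acute, so the smallest enclosing circle has P_1P_3 as diameter.
Centre = midpoint of P_1P_3 = (3.5, -2), r² = 193/4 = 48.25.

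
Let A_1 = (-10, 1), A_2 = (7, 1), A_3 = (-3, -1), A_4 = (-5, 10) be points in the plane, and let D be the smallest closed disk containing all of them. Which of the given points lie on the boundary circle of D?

The minimum enclosing circle of a finite set is fixed by two of the points (as a diameter) or three (as a circumcircle).
The minimum enclosing circle is determined by three boundary points: A_1, A_2, A_4.
Their circumcentre is (-1.5, 13/6) with r² = 1325/18.
The farthest remaining point A_3 is at distance² 221/18 ≤ 1325/18.
The points at distance exactly r from the centre are A_1, A_2, A_4 — 3 points.

A_1, A_2, A_4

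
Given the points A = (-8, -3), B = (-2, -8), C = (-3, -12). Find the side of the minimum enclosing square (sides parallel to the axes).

The bounding box has width 6 and height 9.
An axis-aligned square enclosing the set must have side ≥ max(width, height).
So the minimum side is max(6, 9) = 9.

9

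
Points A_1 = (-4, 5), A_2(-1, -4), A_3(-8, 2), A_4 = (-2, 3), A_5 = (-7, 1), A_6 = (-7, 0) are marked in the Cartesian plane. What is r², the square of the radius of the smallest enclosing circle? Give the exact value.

By Welzl's lemma the MEC is supported by two points (diametrically opposite) or three points (on a circumcircle).
The minimum enclosing circle is determined by three boundary points: A_1, A_2, A_3.
Their circumcentre is (-3.5, 1/6) with r² = 425/18.
The farthest remaining point A_5 is at distance² 233/18 ≤ 425/18.

425/18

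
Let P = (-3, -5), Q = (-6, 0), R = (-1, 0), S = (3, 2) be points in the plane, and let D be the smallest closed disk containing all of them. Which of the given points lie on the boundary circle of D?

The minimum enclosing circle is determined by three boundary points: P, Q, S.
Their circumcentre is (-7/6, -0.5) with r² = 425/18.
The farthest remaining point R is at distance² 5/18 ≤ 425/18.
The points at distance exactly r from the centre are P, Q, S — 3 points.

P, Q, S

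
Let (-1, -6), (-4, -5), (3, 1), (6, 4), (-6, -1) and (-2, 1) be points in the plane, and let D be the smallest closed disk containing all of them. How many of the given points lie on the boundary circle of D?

3

By Welzl's lemma the MEC is supported by two points (diametrically opposite) or three points (on a circumcircle).
The minimum enclosing circle is determined by three boundary points: (-4, -5), (6, 4), (-6, -1).
Their circumcentre is (20/29, -9/58) with r² = 152945/3364.
The farthest remaining point (-1, -6) is at distance² 124525/3364 ≤ 152945/3364.
The points at distance exactly r from the centre are (-4, -5), (6, 4), (-6, -1) — 3 points.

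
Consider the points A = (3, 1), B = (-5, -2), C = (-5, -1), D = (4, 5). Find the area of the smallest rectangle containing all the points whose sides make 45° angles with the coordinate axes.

In coordinates u = x + y, v = x − y the rectangle is axis-aligned; the map (x,y)→(u,v) scales areas by 2.
u-values: 4, -7, -6, 9; range = 9 − (-7) = 16.
v-values: 2, -3, -4, -1; range = 2 − (-4) = 6.
Area = (16 × 6) / 2 = 48.

48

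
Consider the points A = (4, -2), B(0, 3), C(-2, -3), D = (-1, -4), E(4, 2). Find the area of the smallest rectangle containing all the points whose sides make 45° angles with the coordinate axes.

49.5

In coordinates u = x + y, v = x − y the rectangle is axis-aligned; the map (x,y)→(u,v) scales areas by 2.
u-values: 2, 3, -5, -5, 6; range = 6 − (-5) = 11.
v-values: 6, -3, 1, 3, 2; range = 6 − (-3) = 9.
Area = (11 × 9) / 2 = 49.5.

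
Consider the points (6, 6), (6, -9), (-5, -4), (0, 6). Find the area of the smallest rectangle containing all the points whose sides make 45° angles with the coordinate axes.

220.5

In coordinates u = x + y, v = x − y the rectangle is axis-aligned; the map (x,y)→(u,v) scales areas by 2.
u-values: 12, -3, -9, 6; range = 12 − (-9) = 21.
v-values: 0, 15, -1, -6; range = 15 − (-6) = 21.
Area = (21 × 21) / 2 = 220.5.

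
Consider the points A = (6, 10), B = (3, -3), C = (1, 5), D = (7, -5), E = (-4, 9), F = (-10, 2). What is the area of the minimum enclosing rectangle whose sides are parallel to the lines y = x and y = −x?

300

In coordinates u = x + y, v = x − y the rectangle is axis-aligned; the map (x,y)→(u,v) scales areas by 2.
u-values: 16, 0, 6, 2, 5, -8; range = 16 − (-8) = 24.
v-values: -4, 6, -4, 12, -13, -12; range = 12 − (-13) = 25.
Area = (24 × 25) / 2 = 300.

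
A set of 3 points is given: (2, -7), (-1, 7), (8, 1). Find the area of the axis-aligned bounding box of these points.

126

x ranges over [-1, 8], width 9.
y ranges over [-7, 7], height 14.
Area = 9 × 14 = 126.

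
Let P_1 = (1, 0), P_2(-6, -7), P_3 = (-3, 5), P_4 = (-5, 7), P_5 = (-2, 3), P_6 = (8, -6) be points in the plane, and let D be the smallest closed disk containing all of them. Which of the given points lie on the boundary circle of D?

P_2, P_4, P_6

The minimum enclosing circle of a finite set is fixed by two of the points (as a diameter) or three (as a circumcircle).
The minimum enclosing circle is determined by three boundary points: P_2, P_4, P_6.
Their circumcentre is (17/30, -13/30) with r² = 38809/450.
The farthest remaining point P_3 is at distance² 19009/450 ≤ 38809/450.
The points at distance exactly r from the centre are P_2, P_4, P_6 — 3 points.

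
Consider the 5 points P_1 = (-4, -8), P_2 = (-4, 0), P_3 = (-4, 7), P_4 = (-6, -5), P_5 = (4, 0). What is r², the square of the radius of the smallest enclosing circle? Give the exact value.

56.5

The minimum enclosing circle of a finite set is fixed by two of the points (as a diameter) or three (as a circumcircle).
The minimum enclosing circle is determined by three boundary points: P_1, P_3, P_5.
Their circumcentre is (-3.5, -0.5) with r² = 56.5.
The farthest remaining point P_4 is at distance² 26.5 ≤ 56.5.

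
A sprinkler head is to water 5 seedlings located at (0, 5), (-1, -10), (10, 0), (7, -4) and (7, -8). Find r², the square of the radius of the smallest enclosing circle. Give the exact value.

By Welzl's lemma the MEC is supported by two points (diametrically opposite) or three points (on a circumcircle).
The minimum enclosing circle is determined by three boundary points: (0, 5), (-1, -10), (10, 0).
Their circumcentre is (149/62, -167/62) with r² = 124865/1922.
The farthest remaining point (7, -8) is at distance² 94733/1922 ≤ 124865/1922.

124865/1922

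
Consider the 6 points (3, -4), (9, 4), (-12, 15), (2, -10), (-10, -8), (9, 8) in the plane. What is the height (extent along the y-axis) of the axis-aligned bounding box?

max y = 15, min y = -10, so height = 25.

25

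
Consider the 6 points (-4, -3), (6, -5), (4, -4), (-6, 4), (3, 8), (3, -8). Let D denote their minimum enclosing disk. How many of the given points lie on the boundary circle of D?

3

The minimum enclosing circle of a finite set is fixed by two of the points (as a diameter) or three (as a circumcircle).
The minimum enclosing circle is determined by three boundary points: (-6, 4), (3, 8), (3, -8).
Their circumcentre is (7/6, 0) with r² = 2425/36.
The farthest remaining point (6, -5) is at distance² 1741/36 ≤ 2425/36.
The points at distance exactly r from the centre are (-6, 4), (3, 8), (3, -8) — 3 points.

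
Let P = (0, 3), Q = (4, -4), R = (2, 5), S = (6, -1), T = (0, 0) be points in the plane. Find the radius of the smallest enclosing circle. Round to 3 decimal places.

4.610

A smallest enclosing disk is always determined by at most three of the input points on its boundary.
The farthest pair is Q–R with squared distance 85. The circle on this segment as diameter has centre (3, 0.5) and r² = 85/4 = 21.25.
Check P: distance² to centre = 15.25 ≤ 21.25, so it lies inside.
All remaining points lie in this disk, and no smaller disk contains both endpoints, so this is the minimum enclosing circle.
r = √(21.25) ≈ 4.610.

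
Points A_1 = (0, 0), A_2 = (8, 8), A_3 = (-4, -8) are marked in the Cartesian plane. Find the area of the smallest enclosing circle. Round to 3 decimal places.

Side lengths²: A_1A_2² = 128, A_1A_3² = 80, A_2A_3² = 400.
Since A_2A_3² = 400 ≥ 128 + 80 = 208, the angle opposite A_2A_3 is not acute, so the smallest enclosing circle has A_2A_3 as diameter.
Centre = midpoint of A_2A_3 = (2, 0), r² = 400/4 = 100.
Area = π·r² = π·100 ≈ 314.159.

314.159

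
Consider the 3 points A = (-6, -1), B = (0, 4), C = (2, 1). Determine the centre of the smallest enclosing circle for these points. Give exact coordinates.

Side lengths²: AB² = 61, AC² = 68, BC² = 13.
Since AC² = 68 < 61 + 13 = 74, the triangle is acute, so the smallest enclosing circle is the circumcircle.
Circumcentre = (-59/28, 3/7), r² = 13481/784.
Centre = (-59/28, 3/7).

(-59/28, 3/7)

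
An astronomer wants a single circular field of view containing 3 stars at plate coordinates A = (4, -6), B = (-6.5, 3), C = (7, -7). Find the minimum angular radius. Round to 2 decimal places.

8.40

Side lengths²: AB² = 191.25, AC² = 10, BC² = 282.25.
Since BC² = 282.25 ≥ 191.25 + 10 = 201.25, the angle opposite BC is not acute, so the smallest enclosing circle has BC as diameter.
Centre = midpoint of BC = (0.25, -2), r² = 282.25/4 = 70.5625.
r = √(70.5625) ≈ 8.40.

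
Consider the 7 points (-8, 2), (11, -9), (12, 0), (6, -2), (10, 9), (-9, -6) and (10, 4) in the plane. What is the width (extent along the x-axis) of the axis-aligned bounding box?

21

max x = 12, min x = -9, so width = 21.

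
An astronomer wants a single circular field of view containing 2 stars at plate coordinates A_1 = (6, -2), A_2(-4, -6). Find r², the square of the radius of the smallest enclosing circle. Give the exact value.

29

The smallest circle enclosing two points has them as diameter endpoints.
Centre = midpoint = (1, -4); r² = |A_1A_2|²/4 = 116/4 = 29.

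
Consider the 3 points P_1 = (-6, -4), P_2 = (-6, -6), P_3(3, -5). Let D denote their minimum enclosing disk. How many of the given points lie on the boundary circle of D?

3

Side lengths²: P_1P_2² = 4, P_1P_3² = 82, P_2P_3² = 82.
Since P_2P_3² = 82 < 82 + 4 = 86, the triangle is acute, so the smallest enclosing circle is the circumcircle.
Circumcentre = (-14/9, -5), r² = 1681/81.
The points at distance exactly r from the centre are P_1, P_2, P_3 — 3 points.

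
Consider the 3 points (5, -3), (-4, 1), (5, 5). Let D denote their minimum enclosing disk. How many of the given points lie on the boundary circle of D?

3

Call the three points A, B, C in the order given.
Side lengths²: AB² = 97, AC² = 64, BC² = 97.
Since BC² = 97 < 97 + 64 = 161, the triangle is acute, so the smallest enclosing circle is the circumcircle.
Circumcentre = (25/18, 1), r² = 9409/324.
The points at distance exactly r from the centre are (5, -3), (-4, 1), (5, 5) — 3 points.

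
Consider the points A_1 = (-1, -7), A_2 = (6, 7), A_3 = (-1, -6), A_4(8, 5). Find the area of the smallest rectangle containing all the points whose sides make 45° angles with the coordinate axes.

In coordinates u = x + y, v = x − y the rectangle is axis-aligned; the map (x,y)→(u,v) scales areas by 2.
u-values: -8, 13, -7, 13; range = 13 − (-8) = 21.
v-values: 6, -1, 5, 3; range = 6 − (-1) = 7.
Area = (21 × 7) / 2 = 73.5.

73.5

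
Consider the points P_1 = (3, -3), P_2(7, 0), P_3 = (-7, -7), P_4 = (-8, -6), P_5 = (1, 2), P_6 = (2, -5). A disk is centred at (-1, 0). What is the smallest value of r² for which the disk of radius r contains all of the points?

85

The required radius is the distance from (-1, 0) to the farthest point.
Squared distances: 25, 64, 85, 85, 8, 34.
Maximum is 85, attained at P_3.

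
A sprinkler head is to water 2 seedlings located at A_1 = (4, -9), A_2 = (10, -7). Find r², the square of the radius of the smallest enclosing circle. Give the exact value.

The smallest circle enclosing two points has them as diameter endpoints.
Centre = midpoint = (7, -8); r² = |A_1A_2|²/4 = 40/4 = 10.

10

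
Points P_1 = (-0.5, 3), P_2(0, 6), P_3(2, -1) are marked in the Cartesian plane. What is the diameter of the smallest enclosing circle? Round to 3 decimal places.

Side lengths²: P_1P_2² = 9.25, P_1P_3² = 22.25, P_2P_3² = 53.
Since P_2P_3² = 53 ≥ 22.25 + 9.25 = 31.5, the angle opposite P_2P_3 is not acute, so the smallest enclosing circle has P_2P_3 as diameter.
Centre = midpoint of P_2P_3 = (1, 2.5), r² = 53/4 = 13.25.
Diameter = 2r = 2√(13.25) ≈ 7.280.

7.280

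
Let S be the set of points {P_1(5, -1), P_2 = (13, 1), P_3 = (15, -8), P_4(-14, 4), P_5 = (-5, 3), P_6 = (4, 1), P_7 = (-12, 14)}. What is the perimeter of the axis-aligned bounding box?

Width = max x − min x = 15 − (-14) = 29.
Height = max y − min y = 14 − (-8) = 22.
Perimeter = 2(29 + 22) = 102.

102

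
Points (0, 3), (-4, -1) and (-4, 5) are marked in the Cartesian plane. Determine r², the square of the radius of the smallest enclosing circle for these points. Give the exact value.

10

Call the three points A, B, C in the order given.
Side lengths²: AB² = 32, AC² = 20, BC² = 36.
Since BC² = 36 < 32 + 20 = 52, the triangle is acute, so the smallest enclosing circle is the circumcircle.
Circumcentre = (-3, 2), r² = 10.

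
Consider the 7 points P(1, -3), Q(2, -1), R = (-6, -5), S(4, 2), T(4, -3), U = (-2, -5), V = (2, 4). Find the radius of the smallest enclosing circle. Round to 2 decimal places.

6.11

By Welzl's lemma the MEC is supported by two points (diametrically opposite) or three points (on a circumcircle).
The minimum enclosing circle is determined by three boundary points: R, S, V.
Their circumcentre is (-41/34, -41/34) with r² = 21605/578.
The farthest remaining point T is at distance² 17525/578 ≤ 21605/578.
r = √(21605/578) ≈ 6.11.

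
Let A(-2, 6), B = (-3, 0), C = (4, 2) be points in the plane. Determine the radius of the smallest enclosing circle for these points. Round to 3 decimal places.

3.992

Side lengths²: AB² = 37, AC² = 52, BC² = 53.
Since BC² = 53 < 52 + 37 = 89, the triangle is acute, so the smallest enclosing circle is the circumcircle.
Circumcentre = (0.05, 2.575), r² = 15.933125.
r = √(15.933125) ≈ 3.992.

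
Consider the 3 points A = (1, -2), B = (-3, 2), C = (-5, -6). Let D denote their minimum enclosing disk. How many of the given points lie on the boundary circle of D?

Side lengths²: AB² = 32, AC² = 52, BC² = 68.
Since BC² = 68 < 52 + 32 = 84, the triangle is acute, so the smallest enclosing circle is the circumcircle.
Circumcentre = (-3.2, -2.2), r² = 17.68.
The points at distance exactly r from the centre are A, B, C — 3 points.

3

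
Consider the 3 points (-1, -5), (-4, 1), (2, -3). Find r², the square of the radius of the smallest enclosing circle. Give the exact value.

Call the three points A, B, C in the order given.
Side lengths²: AB² = 45, AC² = 13, BC² = 52.
Since BC² = 52 < 45 + 13 = 58, the triangle is acute, so the smallest enclosing circle is the circumcircle.
Circumcentre = (-1.25, -1.375), r² = 13.203125.

13.203125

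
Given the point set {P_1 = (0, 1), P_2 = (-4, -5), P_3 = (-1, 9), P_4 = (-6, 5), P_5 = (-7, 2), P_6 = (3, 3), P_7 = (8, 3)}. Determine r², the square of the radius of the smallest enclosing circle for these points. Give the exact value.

34645/576

The minimum enclosing circle is determined by three boundary points: P_2, P_3, P_7.
Their circumcentre is (5/12, 1.375) with r² = 34645/576.
The farthest remaining point P_5 is at distance² 31909/576 ≤ 34645/576.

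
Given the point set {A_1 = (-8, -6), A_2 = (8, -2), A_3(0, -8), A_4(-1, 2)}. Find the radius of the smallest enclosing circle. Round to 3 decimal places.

8.246

A smallest enclosing disk is always determined by at most three of the input points on its boundary.
The farthest pair is A_1–A_2 with squared distance 272. The circle on this segment as diameter has centre (0, -4) and r² = 272/4 = 68.
Check A_3: distance² to centre = 16 ≤ 68, so it lies inside.
All remaining points lie in this disk, and no smaller disk contains both endpoints, so this is the minimum enclosing circle.
r = √68 ≈ 8.246.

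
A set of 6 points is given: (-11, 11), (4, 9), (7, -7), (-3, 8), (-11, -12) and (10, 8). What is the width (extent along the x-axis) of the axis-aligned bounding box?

max x = 10, min x = -11, so width = 21.

21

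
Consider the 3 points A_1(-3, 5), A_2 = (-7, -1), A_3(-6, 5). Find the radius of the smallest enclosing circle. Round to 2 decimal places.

Side lengths²: A_1A_2² = 52, A_1A_3² = 9, A_2A_3² = 37.
Since A_1A_2² = 52 ≥ 37 + 9 = 46, the angle opposite A_1A_2 is not acute, so the smallest enclosing circle has A_1A_2 as diameter.
Centre = midpoint of A_1A_2 = (-5, 2), r² = 52/4 = 13.
r = √13 ≈ 3.61.

3.61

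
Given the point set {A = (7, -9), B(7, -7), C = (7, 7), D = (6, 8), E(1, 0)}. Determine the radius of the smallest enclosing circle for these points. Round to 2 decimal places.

8.51

A smallest enclosing disk is always determined by at most three of the input points on its boundary.
The farthest pair is A–D with squared distance 290. The circle on this segment as diameter has centre (6.5, -0.5) and r² = 290/4 = 72.5.
Check B: distance² to centre = 42.5 ≤ 72.5, so it lies inside.
All remaining points lie in this disk, and no smaller disk contains both endpoints, so this is the minimum enclosing circle.
r = √(72.5) ≈ 8.51.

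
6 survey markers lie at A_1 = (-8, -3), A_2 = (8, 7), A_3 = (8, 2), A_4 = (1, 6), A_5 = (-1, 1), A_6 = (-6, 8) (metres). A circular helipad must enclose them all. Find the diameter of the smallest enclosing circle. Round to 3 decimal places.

18.868

By Welzl's lemma the MEC is supported by two points (diametrically opposite) or three points (on a circumcircle).
The farthest pair is A_1–A_2 with squared distance 356. The circle on this segment as diameter has centre (0, 2) and r² = 356/4 = 89.
Check A_3: distance² to centre = 64 ≤ 89, so it lies inside.
All remaining points lie in this disk, and no smaller disk contains both endpoints, so this is the minimum enclosing circle.
Diameter = 2r = 2√89 ≈ 18.868.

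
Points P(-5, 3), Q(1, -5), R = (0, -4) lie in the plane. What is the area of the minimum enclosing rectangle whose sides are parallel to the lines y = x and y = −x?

14

In coordinates u = x + y, v = x − y the rectangle is axis-aligned; the map (x,y)→(u,v) scales areas by 2.
u-values: -2, -4, -4; range = -2 − (-4) = 2.
v-values: -8, 6, 4; range = 6 − (-8) = 14.
Area = (2 × 14) / 2 = 14.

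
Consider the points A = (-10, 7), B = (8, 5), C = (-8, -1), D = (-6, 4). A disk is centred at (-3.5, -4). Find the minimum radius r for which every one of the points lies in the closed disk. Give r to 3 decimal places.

14.603

The required radius is the distance from (-3.5, -4) to the farthest point.
Squared distances: 163.25, 213.25, 29.25, 70.25.
Maximum is 213.25, attained at B.
r = √(213.25) ≈ 14.603.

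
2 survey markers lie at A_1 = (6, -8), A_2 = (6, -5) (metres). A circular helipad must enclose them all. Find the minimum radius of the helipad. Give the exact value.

The smallest circle enclosing two points has them as diameter endpoints.
Centre = midpoint = (6, -6.5); r² = |A_1A_2|²/4 = 9/4 = 2.25.
r = √(2.25) = 1.5.

1.5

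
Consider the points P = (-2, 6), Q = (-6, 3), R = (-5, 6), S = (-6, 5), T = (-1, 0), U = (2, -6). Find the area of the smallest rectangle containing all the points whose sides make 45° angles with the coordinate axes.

76

In coordinates u = x + y, v = x − y the rectangle is axis-aligned; the map (x,y)→(u,v) scales areas by 2.
u-values: 4, -3, 1, -1, -1, -4; range = 4 − (-4) = 8.
v-values: -8, -9, -11, -11, -1, 8; range = 8 − (-11) = 19.
Area = (8 × 19) / 2 = 76.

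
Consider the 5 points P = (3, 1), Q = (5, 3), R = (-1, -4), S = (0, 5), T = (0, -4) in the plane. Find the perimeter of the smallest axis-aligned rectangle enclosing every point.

30

Width = max x − min x = 5 − (-1) = 6.
Height = max y − min y = 5 − (-4) = 9.
Perimeter = 2(6 + 9) = 30.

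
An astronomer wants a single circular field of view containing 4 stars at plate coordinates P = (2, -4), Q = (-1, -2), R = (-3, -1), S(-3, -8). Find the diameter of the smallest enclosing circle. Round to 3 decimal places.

7.467

By Welzl's lemma the MEC is supported by two points (diametrically opposite) or three points (on a circumcircle).
The minimum enclosing circle is determined by three boundary points: P, R, S.
Their circumcentre is (-1.7, -4.5) with r² = 13.94.
The farthest remaining point Q is at distance² 6.74 ≤ 13.94.
Diameter = 2r = 2√(13.94) ≈ 7.467.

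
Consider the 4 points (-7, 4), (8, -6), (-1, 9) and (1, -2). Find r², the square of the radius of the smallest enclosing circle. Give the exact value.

A smallest enclosing disk is always determined by at most three of the input points on its boundary.
The minimum enclosing circle is determined by three boundary points: (-7, 4), (8, -6), (-1, 9).
Their circumcentre is (23/18, 1/6) with r² = 13481/162.
The farthest remaining point (1, -2) is at distance² 773/162 ≤ 13481/162.

13481/162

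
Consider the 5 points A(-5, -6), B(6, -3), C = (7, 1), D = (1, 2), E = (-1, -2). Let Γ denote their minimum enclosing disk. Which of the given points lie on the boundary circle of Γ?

A, C

The minimum enclosing circle of a finite set is fixed by two of the points (as a diameter) or three (as a circumcircle).
The farthest pair is A–C with squared distance 193. The circle on this segment as diameter has centre (1, -2.5) and r² = 193/4 = 48.25.
Check B: distance² to centre = 25.25 ≤ 48.25, so it lies inside.
All remaining points lie in this disk, and no smaller disk contains both endpoints, so this is the minimum enclosing circle.
The points at distance exactly r from the centre are A, C — 2 points.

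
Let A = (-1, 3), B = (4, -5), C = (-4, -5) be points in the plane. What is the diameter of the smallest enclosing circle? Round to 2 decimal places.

Side lengths²: AB² = 89, AC² = 73, BC² = 64.
Since AB² = 89 < 73 + 64 = 137, the triangle is acute, so the smallest enclosing circle is the circumcircle.
Circumcentre = (0, -1.9375), r² = 25.37890625.
Diameter = 2r = 2√(25.37890625) ≈ 10.08.

10.08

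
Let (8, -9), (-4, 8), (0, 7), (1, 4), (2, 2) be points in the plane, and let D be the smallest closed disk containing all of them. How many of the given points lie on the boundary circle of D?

A smallest enclosing disk is always determined by at most three of the input points on its boundary.
The farthest pair is (8, -9)–(-4, 8) with squared distance 433. The circle on this segment as diameter has centre (2, -0.5) and r² = 433/4 = 108.25.
Check (0, 7): distance² to centre = 60.25 ≤ 108.25, so it lies inside.
All remaining points lie in this disk, and no smaller disk contains both endpoints, so this is the minimum enclosing circle.
The points at distance exactly r from the centre are (8, -9), (-4, 8) — 2 points.

2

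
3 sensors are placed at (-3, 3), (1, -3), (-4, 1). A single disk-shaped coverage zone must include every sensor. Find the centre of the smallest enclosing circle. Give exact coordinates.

(-1, 0)

Call the three points A, B, C in the order given.
Side lengths²: AB² = 52, AC² = 5, BC² = 41.
Since AB² = 52 ≥ 41 + 5 = 46, the angle opposite AB is not acute, so the smallest enclosing circle has AB as diameter.
Centre = midpoint of AB = (-1, 0), r² = 52/4 = 13.
Centre = (-1, 0).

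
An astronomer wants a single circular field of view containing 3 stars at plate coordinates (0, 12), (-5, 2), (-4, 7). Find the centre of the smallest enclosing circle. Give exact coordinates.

Call the three points A, B, C in the order given.
Side lengths²: AB² = 125, AC² = 41, BC² = 26.
Since AB² = 125 ≥ 41 + 26 = 67, the angle opposite AB is not acute, so the smallest enclosing circle has AB as diameter.
Centre = midpoint of AB = (-2.5, 7), r² = 125/4 = 31.25.
Centre = (-2.5, 7).

(-2.5, 7)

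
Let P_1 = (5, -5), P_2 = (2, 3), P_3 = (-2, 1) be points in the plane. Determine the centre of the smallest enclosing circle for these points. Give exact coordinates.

Side lengths²: P_1P_2² = 73, P_1P_3² = 85, P_2P_3² = 20.
Since P_1P_3² = 85 < 73 + 20 = 93, the triangle is acute, so the smallest enclosing circle is the circumcircle.
Circumcentre = (69/38, -31/19), r² = 31025/1444.
Centre = (69/38, -31/19).

(69/38, -31/19)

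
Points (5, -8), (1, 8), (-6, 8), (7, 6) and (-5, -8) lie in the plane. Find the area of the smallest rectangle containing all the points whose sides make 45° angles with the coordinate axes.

In coordinates u = x + y, v = x − y the rectangle is axis-aligned; the map (x,y)→(u,v) scales areas by 2.
u-values: -3, 9, 2, 13, -13; range = 13 − (-13) = 26.
v-values: 13, -7, -14, 1, 3; range = 13 − (-14) = 27.
Area = (26 × 27) / 2 = 351.

351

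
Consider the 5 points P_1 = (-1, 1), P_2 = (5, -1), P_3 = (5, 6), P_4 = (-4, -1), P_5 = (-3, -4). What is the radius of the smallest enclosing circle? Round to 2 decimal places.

6.40

By Welzl's lemma the MEC is supported by two points (diametrically opposite) or three points (on a circumcircle).
The farthest pair is P_3–P_5 with squared distance 164. The circle on this segment as diameter has centre (1, 1) and r² = 164/4 = 41.
Check P_1: distance² to centre = 4 ≤ 41, so it lies inside.
All remaining points lie in this disk, and no smaller disk contains both endpoints, so this is the minimum enclosing circle.
r = √41 ≈ 6.40.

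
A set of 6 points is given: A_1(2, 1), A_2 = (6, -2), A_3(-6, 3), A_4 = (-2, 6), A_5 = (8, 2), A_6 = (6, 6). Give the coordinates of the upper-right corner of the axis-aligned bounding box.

(8, 6)

x-range [-6, 8], y-range [-2, 6].
The upper-right corner is (8, 6).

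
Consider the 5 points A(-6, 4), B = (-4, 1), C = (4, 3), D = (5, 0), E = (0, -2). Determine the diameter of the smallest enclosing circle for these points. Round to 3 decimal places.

A smallest enclosing disk is always determined by at most three of the input points on its boundary.
The farthest pair is A–D with squared distance 137. The circle on this segment as diameter has centre (-0.5, 2) and r² = 137/4 = 34.25.
Check B: distance² to centre = 13.25 ≤ 34.25, so it lies inside.
All remaining points lie in this disk, and no smaller disk contains both endpoints, so this is the minimum enclosing circle.
Diameter = 2r = 2√(34.25) ≈ 11.705.

11.705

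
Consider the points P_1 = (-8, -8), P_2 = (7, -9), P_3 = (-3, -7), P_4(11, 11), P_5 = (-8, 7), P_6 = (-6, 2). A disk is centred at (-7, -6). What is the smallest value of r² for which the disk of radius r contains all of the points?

613

The required radius is the distance from (-7, -6) to the farthest point.
Squared distances: 5, 205, 17, 613, 170, 65.
Maximum is 613, attained at P_4.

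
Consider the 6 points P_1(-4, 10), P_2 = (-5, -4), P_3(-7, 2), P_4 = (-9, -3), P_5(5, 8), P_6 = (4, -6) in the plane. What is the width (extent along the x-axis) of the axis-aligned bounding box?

max x = 5, min x = -9, so width = 14.

14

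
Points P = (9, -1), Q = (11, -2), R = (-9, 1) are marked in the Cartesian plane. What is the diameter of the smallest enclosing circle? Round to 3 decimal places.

20.224

Side lengths²: PQ² = 5, PR² = 328, QR² = 409.
Since QR² = 409 ≥ 328 + 5 = 333, the angle opposite QR is not acute, so the smallest enclosing circle has QR as diameter.
Centre = midpoint of QR = (1, -0.5), r² = 409/4 = 102.25.
Diameter = 2r = 2√(102.25) ≈ 20.224.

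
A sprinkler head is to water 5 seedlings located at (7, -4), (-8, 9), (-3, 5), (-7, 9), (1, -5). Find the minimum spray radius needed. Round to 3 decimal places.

The minimum enclosing circle of a finite set is fixed by two of the points (as a diameter) or three (as a circumcircle).
The farthest pair is (7, -4)–(-8, 9) with squared distance 394. The circle on this segment as diameter has centre (-0.5, 2.5) and r² = 394/4 = 98.5.
Check (-3, 5): distance² to centre = 12.5 ≤ 98.5, so it lies inside.
All remaining points lie in this disk, and no smaller disk contains both endpoints, so this is the minimum enclosing circle.
r = √(98.5) ≈ 9.925.

9.925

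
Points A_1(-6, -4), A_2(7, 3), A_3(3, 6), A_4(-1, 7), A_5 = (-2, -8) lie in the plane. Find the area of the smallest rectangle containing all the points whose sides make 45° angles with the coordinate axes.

140

In coordinates u = x + y, v = x − y the rectangle is axis-aligned; the map (x,y)→(u,v) scales areas by 2.
u-values: -10, 10, 9, 6, -10; range = 10 − (-10) = 20.
v-values: -2, 4, -3, -8, 6; range = 6 − (-8) = 14.
Area = (20 × 14) / 2 = 140.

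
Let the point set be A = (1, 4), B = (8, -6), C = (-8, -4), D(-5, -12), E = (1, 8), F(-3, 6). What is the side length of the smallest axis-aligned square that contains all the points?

20

The bounding box has width 16 and height 20.
An axis-aligned square enclosing the set must have side ≥ max(width, height).
So the minimum side is max(16, 20) = 20.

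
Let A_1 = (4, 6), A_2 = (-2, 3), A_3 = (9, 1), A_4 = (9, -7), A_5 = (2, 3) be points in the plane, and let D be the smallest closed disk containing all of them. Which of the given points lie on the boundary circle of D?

A_1, A_2, A_4

By Welzl's lemma the MEC is supported by two points (diametrically opposite) or three points (on a circumcircle).
The minimum enclosing circle is determined by three boundary points: A_1, A_2, A_4.
Their circumcentre is (247/62, -91/62) with r² = 107185/1922.
The farthest remaining point A_3 is at distance² 60065/1922 ≤ 107185/1922.
The points at distance exactly r from the centre are A_1, A_2, A_4 — 3 points.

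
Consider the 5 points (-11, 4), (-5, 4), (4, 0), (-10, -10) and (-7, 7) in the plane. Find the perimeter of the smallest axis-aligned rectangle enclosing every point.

64

Width = max x − min x = 4 − (-11) = 15.
Height = max y − min y = 7 − (-10) = 17.
Perimeter = 2(15 + 17) = 64.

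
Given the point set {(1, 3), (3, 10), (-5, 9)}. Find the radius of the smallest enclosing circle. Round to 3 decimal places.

Call the three points A, B, C in the order given.
Side lengths²: AB² = 53, AC² = 72, BC² = 65.
Since AC² = 72 < 65 + 53 = 118, the triangle is acute, so the smallest enclosing circle is the circumcircle.
Circumcentre = (-13/18, 131/18), r² = 3445/162.
r = √(3445/162) ≈ 4.611.

4.611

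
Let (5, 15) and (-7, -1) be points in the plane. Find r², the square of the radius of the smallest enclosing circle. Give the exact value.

100

The smallest circle enclosing two points has them as diameter endpoints.
Centre = midpoint = (-1, 7); r² = |(5, 15)−(-7, -1)|²/4 = 400/4 = 100.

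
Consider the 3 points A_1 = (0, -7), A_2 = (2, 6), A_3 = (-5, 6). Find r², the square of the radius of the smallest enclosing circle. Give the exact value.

16781/338

Side lengths²: A_1A_2² = 173, A_1A_3² = 194, A_2A_3² = 49.
Since A_1A_3² = 194 < 173 + 49 = 222, the triangle is acute, so the smallest enclosing circle is the circumcircle.
Circumcentre = (-1.5, -3/26), r² = 16781/338.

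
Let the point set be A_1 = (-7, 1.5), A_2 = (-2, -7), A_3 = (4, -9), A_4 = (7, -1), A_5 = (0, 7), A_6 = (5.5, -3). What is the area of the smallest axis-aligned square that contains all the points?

The bounding box has width 14 and height 16.
An axis-aligned square enclosing the set must have side ≥ max(width, height).
So the minimum side is max(14, 16) = 16.
Area = 16² = 256.

256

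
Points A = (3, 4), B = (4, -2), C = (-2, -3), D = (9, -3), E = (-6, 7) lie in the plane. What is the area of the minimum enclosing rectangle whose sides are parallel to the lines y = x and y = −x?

150

In coordinates u = x + y, v = x − y the rectangle is axis-aligned; the map (x,y)→(u,v) scales areas by 2.
u-values: 7, 2, -5, 6, 1; range = 7 − (-5) = 12.
v-values: -1, 6, 1, 12, -13; range = 12 − (-13) = 25.
Area = (12 × 25) / 2 = 150.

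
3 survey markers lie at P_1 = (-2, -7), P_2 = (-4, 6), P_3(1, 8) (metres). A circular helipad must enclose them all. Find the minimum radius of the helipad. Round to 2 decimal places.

Side lengths²: P_1P_2² = 173, P_1P_3² = 234, P_2P_3² = 29.
Since P_1P_3² = 234 ≥ 173 + 29 = 202, the angle opposite P_1P_3 is not acute, so the smallest enclosing circle has P_1P_3 as diameter.
Centre = midpoint of P_1P_3 = (-0.5, 0.5), r² = 234/4 = 58.5.
r = √(58.5) ≈ 7.65.

7.65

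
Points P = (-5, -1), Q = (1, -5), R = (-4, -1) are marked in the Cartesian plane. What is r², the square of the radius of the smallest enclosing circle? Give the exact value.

Side lengths²: PQ² = 52, PR² = 1, QR² = 41.
Since PQ² = 52 ≥ 41 + 1 = 42, the angle opposite PQ is not acute, so the smallest enclosing circle has PQ as diameter.
Centre = midpoint of PQ = (-2, -3), r² = 52/4 = 13.

13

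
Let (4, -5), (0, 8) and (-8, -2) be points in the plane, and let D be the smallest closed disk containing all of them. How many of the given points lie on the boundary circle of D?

Call the three points A, B, C in the order given.
Side lengths²: AB² = 185, AC² = 153, BC² = 164.
Since AB² = 185 < 164 + 153 = 317, the triangle is acute, so the smallest enclosing circle is the circumcircle.
Circumcentre = (-47/48, 7/12), r² = 128945/2304.
The points at distance exactly r from the centre are (4, -5), (0, 8), (-8, -2) — 3 points.

3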